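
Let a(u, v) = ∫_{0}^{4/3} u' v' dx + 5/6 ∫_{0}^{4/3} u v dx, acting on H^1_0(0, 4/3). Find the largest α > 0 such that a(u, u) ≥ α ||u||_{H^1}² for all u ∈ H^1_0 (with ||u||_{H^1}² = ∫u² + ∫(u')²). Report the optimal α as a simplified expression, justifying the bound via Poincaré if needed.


α = (40 + 27*π^2)/(3*(16 + 9*π^2))

Coercivity of a(·,·) on H^1_0(0, 4/3) means a(u, u) ≥ α ||u||_{H^1}² for every u ∈ H^1_0.
The interval has length L = 4/3, and Poincaré/coercivity depend only on L. Here a(u, u) = ∫(u')² + (5/6)·∫u².
Here 0 < c = 5/6 < 1. The condition a(u,u) ≥ α||u||_{H^1}² reads (1−α)∫(u')² ≥ (α−c)∫u². Any admissible α is ≤ 1 (rapidly oscillating u have ∫u²/∫(u')² → 0), and α = 1 would force 0 ≥ (1−c)∫u², impossible since c < 1; so 1−α > 0. By the sharp Poincaré inequality on H^1_0 of an interval of length L, ∫(u')² ≥ (π/L)²∫u² with equality for the first sine mode sin(π(x−x₀)/L) (x₀ the left endpoint), so the inequality holds for all u iff (1−α)(π/L)² ≥ α − c, i.e. α ≤ ((π/L)² + c)/((π/L)² + 1) = (1 + c(L/π)²)/(1 + (L/π)²). With (π/L)² = 9*π^2/16 and c = 5/6, the largest admissible constant is α = ((π/L)² + c)/((π/L)² + 1).
Simplifying, α = (40 + 27*π^2)/(3*(16 + 9*π^2)).


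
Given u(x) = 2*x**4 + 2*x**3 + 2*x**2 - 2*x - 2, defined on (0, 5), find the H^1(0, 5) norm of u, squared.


||u||_{H^1}^2 = 151914095/63

The H^1 norm (squared) on an interval (0, L) is
  ||u||_{H^1}^2 = ∫_0^L u(x)^2 dx + ∫_0^L u'(x)^2 dx.
Compute u'(x) = 8*x**3 + 6*x**2 + 4*x - 2.
Then u(x)^2 = 4*x**8 + 8*x**7 + 12*x**6 - 12*x**4 - 16*x**3 - 4*x**2 + 8*x + 4 and u'(x)^2 = 64*x**6 + 96*x**5 + 100*x**4 + 16*x**3 - 8*x**2 - 16*x + 4.
Integrate each monomial from 0 to 5 using ∫_0^5 c·x^n dx = c·5^(n+1)/(n+1):
  ∫_0^5 u(x)^2 dx = ∫_0^5 (4*x^8 + 8*x^7 + 12*x^6 - 12*x^4 - 16*x^3 - 4*x^2 + 8*x + 4) dx. Term by term:
    ∫_0^5 4*x^8 dx = 7812500/9;  ∫_0^5 8*x^7 dx = 390625;  ∫_0^5 12*x^6 dx = 937500/7;
    ∫_0^5 -12*x^4 dx = -7500;  ∫_0^5 -16*x^3 dx = -2500;  ∫_0^5 -4*x^2 dx = -500/3;
    ∫_0^5 8*x dx = 100;  ∫_0^5 4 dx = 20.
  Sum: 7812500/9 + 390625 + 937500/7 − 7500 − 2500 − 500/3 + 100 + 20 = 87101435/63.
  ∫_0^5 u'(x)^2 dx = ∫_0^5 (64*x^6 + 96*x^5 + 100*x^4 + 16*x^3 - 8*x^2 - 16*x + 4) dx. Term by term:
    ∫_0^5 64*x^6 dx = 5000000/7;  ∫_0^5 96*x^5 dx = 250000;  ∫_0^5 100*x^4 dx = 62500;
    ∫_0^5 16*x^3 dx = 2500;  ∫_0^5 -8*x^2 dx = -1000/3;  ∫_0^5 -16*x dx = -200;
    ∫_0^5 4 dx = 20.
  Sum: 5000000/7 + 250000 + 62500 + 2500 − 1000/3 − 200 + 20 = 21604220/21.
Adding: ||u||_{H^1}^2 = 87101435/63 + 21604220/21 = 151914095/63.


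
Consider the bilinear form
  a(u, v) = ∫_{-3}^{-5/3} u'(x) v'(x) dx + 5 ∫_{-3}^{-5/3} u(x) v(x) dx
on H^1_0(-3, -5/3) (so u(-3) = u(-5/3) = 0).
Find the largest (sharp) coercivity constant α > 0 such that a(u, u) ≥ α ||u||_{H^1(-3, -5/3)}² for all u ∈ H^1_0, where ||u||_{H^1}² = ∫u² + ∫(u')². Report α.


α = 1

Coercivity of a(·,·) on H^1_0(-3, -5/3) means a(u, u) ≥ α ||u||_{H^1}² for every u ∈ H^1_0.
The interval has length L = 4/3, and Poincaré/coercivity depend only on L. Here a(u, u) = ∫(u')² + (5)·∫u².
Here c = 5 ≥ 1, so a(u,u) = ∫(u')² + c∫u² ≥ ∫(u')² + ∫u² = ||u||_{H^1}², i.e. α = 1 works. No larger α is possible: a(u,u) ≥ α||u||_{H^1}² means (1−α)∫(u')² ≥ (α−c)∫u², and for the modes u_n = sin(nπ(x−x₀)/L) (x₀ the left endpoint) one has ∫u_n²/∫(u_n')² = (L/(nπ))² → 0, so a(u_n,u_n)/||u_n||_{H^1}² → 1. Hence the optimal constant is α = 1.
Therefore α = 1.


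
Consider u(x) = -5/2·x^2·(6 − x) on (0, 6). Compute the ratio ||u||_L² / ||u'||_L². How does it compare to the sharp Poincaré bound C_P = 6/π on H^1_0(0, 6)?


||u||_L² / ||u'||_L² = 3*sqrt(14)/7 < C_P = 6/π.

u(x) = -5/2·x^2·(6 − x), so u'(x) = 15*x*(x - 4)/2.
u(x) = -5/2·x^2·(6 − x) vanishes at x = 0 and x = 6, so u ∈ H^1_0(0, 6). Differentiate via the product rule and integrate the resulting polynomials term by term.
  ∫_0^6 u² dx = ∫_0^6 (25*x^6/4 - 75*x^5 + 225*x^4) dx. Term by term:
    ∫_0^6 25*x^6/4 dx = 1749600/7;  ∫_0^6 -75*x^5 dx = -583200;  ∫_0^6 225*x^4 dx = 349920.
  Sum: 1749600/7 − 583200 + 349920 = 116640/7.
  ∫_0^6 (u')² dx = ∫_0^6 (225*x^4/4 - 450*x^3 + 900*x^2) dx. Term by term:
    ∫_0^6 225*x^4/4 dx = 87480;  ∫_0^6 -450*x^3 dx = -145800;  ∫_0^6 900*x^2 dx = 64800.
  Sum: 87480 − 145800 + 64800 = 6480.
∫_0^6 u² dx = 116640/7, so ||u||_L² = 108*sqrt(70)/7.
∫_0^6 (u')² dx = 6480, so ||u'||_L² = 36*sqrt(5).
Ratio ||u||_L² / ||u'||_L² = 3*sqrt(14)/7.
Sharp Poincaré constant on H^1_0(0, 6) is C_P = L/π = 6/π, achieved by sin(π/6·x).
A polynomial bump cannot attain the sharp Poincaré constant (only the first sine eigenfunction does), so the ratio is strictly less than C_P, consistent with ||u||_L² ≤ C_P ||u'||_L².


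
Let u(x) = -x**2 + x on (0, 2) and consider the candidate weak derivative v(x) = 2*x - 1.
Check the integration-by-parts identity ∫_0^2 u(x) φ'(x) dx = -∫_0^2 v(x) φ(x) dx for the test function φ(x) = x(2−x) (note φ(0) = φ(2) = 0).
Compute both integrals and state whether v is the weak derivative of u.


LHS = 4/3, RHS = -4/3. No, v is not the weak derivative of u.

u(x) = -x**2 + x, classical derivative u'(x) = 1 - 2*x.
φ(x) = x(2−x), so φ'(x) = 2 - 2*x.
Note φ(0) = φ(2) = 0, so the boundary term u·φ vanishes.
LHS = ∫_0^2 u(x) φ'(x) dx = ∫_0^2 (2*x^3 - 4*x^2 + 2*x) dx. Term by term:
  ∫_0^2 2*x^3 dx = 8;  ∫_0^2 -4*x^2 dx = -32/3;  ∫_0^2 2*x dx = 4.
Sum: 8 − 32/3 + 4 = 4/3.
So LHS = 4/3.
∫_0^2 v(x) φ(x) dx = ∫_0^2 (-2*x^3 + 5*x^2 - 2*x) dx. Term by term:
  ∫_0^2 -2*x^3 dx = -8;  ∫_0^2 5*x^2 dx = 40/3;  ∫_0^2 -2*x dx = -4.
Sum: -8 + 40/3 − 4 = 4/3.
So RHS = -∫_0^2 v(x) φ(x) dx = -4/3.
LHS − RHS = 8/3 ≠ 0, so the identity fails.
(For a valid weak derivative the identity must hold for EVERY test function, in particular this one. The failure shows v is NOT the weak derivative of u.)
Correct weak derivative would be u'(x) = 1 - 2*x.


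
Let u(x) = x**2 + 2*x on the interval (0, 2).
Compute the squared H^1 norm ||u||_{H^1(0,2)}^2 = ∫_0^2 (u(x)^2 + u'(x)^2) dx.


||u||_{H^1}^2 = 1016/15

The H^1 norm (squared) on an interval (0, L) is
  ||u||_{H^1}^2 = ∫_0^L u(x)^2 dx + ∫_0^L u'(x)^2 dx.
Compute u'(x) = 2*x + 2.
Then u(x)^2 = x**4 + 4*x**3 + 4*x**2 and u'(x)^2 = 4*x**2 + 8*x + 4.
Integrate each monomial from 0 to 2 using ∫_0^2 c·x^n dx = c·2^(n+1)/(n+1):
  ∫_0^2 u(x)^2 dx = ∫_0^2 (x^4 + 4*x^3 + 4*x^2) dx. Term by term:
    ∫_0^2 x^4 dx = 32/5;  ∫_0^2 4*x^3 dx = 16;  ∫_0^2 4*x^2 dx = 32/3.
  Sum: 32/5 + 16 + 32/3 = 496/15.
  ∫_0^2 u'(x)^2 dx = ∫_0^2 (4*x^2 + 8*x + 4) dx. Term by term:
    ∫_0^2 4*x^2 dx = 32/3;  ∫_0^2 8*x dx = 16;  ∫_0^2 4 dx = 8.
  Sum: 32/3 + 16 + 8 = 104/3.
Adding: ||u||_{H^1}^2 = 496/15 + 104/3 = 1016/15.


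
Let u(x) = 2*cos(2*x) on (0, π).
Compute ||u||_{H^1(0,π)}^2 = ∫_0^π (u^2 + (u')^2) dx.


||u||_{H^1(0,π)}^2 = 10*π

u'(x) = -4*sin(2*x).
Expand u² and (u')² and integrate term by term on (0, π), using: for integers n ≥ 1, ∫_0^π sin²(nx) dx = ∫_0^π cos²(nx) dx = π/2; for n ≠ n', ∫_0^π sin(nx)sin(n'x) dx = ∫_0^π cos(nx)cos(n'x) dx = 0; and by product-to-sum, ∫_0^π sin(nx)cos(n'x) dx = ½∫_0^π [sin((n+n')x) + sin((n−n')x)] dx, which is 0 when n+n' is even and 2n/(n²−n'²) when n+n' is odd (it need not vanish on (0, π)).
  u² squared terms: (2)²·∫cos(2x)² dx = 4·π/2 = 2*π.
  So ∫_0^π u² dx = 2*π.
  (u')² squared terms: (-4)²·∫sin(2x)² dx = 16·π/2 = 8*π.
  So ∫_0^π (u')² dx = 8*π.
||u||_{H^1}^2 = (2*π) + (8*π) = 10*π.


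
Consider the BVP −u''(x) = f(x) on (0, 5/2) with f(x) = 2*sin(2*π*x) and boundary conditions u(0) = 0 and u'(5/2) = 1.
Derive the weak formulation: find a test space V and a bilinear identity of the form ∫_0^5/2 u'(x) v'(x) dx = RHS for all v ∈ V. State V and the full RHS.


V = {v ∈ H^1(0, 5/2) : v(0) = 0} (test functions vanish at x = 0 where u is specified); weak form: ∫_0^5/2 u'v' dx = ∫_0^5/2 (2*sin(2*π*x)) v dx + v(5/2) for all v ∈ V.

Multiply both sides by a test function v and integrate from 0 to 5/2:
  ∫_0^5/2 −u''(x) v(x) dx = ∫_0^5/2 f(x) v(x) dx.
Integrate the LHS by parts once:
  ∫_0^5/2 −u'' v dx = −[u'(x) v(x)]_0^5/2 + ∫_0^5/2 u'(x) v'(x) dx.
Thus ∫_0^5/2 u'(x) v'(x) dx = ∫_0^5/2 f(x) v(x) dx + [u'(x) v(x)]_0^5/2.
Choose V so that boundary terms are either known or forced to vanish.
Mixed BC: u(0) = 0 (Dirichlet) and u'(5/2) = 1 (Neumann). Define V = {v ∈ H^1(0, 5/2) : v(0) = 0}. Then [u' v]_0^5/2 = u'(5/2)·v(5/2) − u'(0)·0 = v(5/2).
Weak formulation: find u (satisfying any essential BC) such that ∫_0^5/2 u'(x) v'(x) dx = ∫_0^5/2 f v dx + v(5/2) for all v ∈ V (Dirichlet at 0 absorbed into V; Neumann datum at x = 5/2 contributes the boundary term).
Substituting f(x) = 2*sin(2*π*x), the right-hand side is ∫_0^5/2 (2*sin(2*π*x)) v dx + v(5/2).


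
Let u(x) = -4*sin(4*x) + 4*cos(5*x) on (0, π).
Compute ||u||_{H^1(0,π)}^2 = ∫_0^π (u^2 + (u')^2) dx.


||u||_{H^1(0,π)}^2 = 6656/9 + 344*π

u'(x) = -20*sin(5*x) - 16*cos(4*x).
Expand u² and (u')² and integrate term by term on (0, π), using: for integers n ≥ 1, ∫_0^π sin²(nx) dx = ∫_0^π cos²(nx) dx = π/2; for n ≠ n', ∫_0^π sin(nx)sin(n'x) dx = ∫_0^π cos(nx)cos(n'x) dx = 0; and by product-to-sum, ∫_0^π sin(nx)cos(n'x) dx = ½∫_0^π [sin((n+n')x) + sin((n−n')x)] dx, which is 0 when n+n' is even and 2n/(n²−n'²) when n+n' is odd (it need not vanish on (0, π)).
  u² squared terms: (-4)²·∫sin(4x)² dx = 16·π/2 = 8*π;  (4)²·∫cos(5x)² dx = 16·π/2 = 8*π.
  u² cross terms: 2·(-4)·(4)·∫sin(4x)·cos(5x) dx = -32·(-8/9) = 256/9.
  So ∫_0^π u² dx = 8*π + 8*π + 256/9 = 256/9 + 16*π.
  (u')² squared terms: (-20)²·∫sin(5x)² dx = 400·π/2 = 200*π;  (-16)²·∫cos(4x)² dx = 256·π/2 = 128*π.
  (u')² cross terms: 2·(-20)·(-16)·∫sin(5x)·cos(4x) dx = 640·(10/9) = 6400/9.
  So ∫_0^π (u')² dx = 200*π + 128*π + 6400/9 = 6400/9 + 328*π.
||u||_{H^1}^2 = (256/9 + 16*π) + (6400/9 + 328*π) = 6656/9 + 344*π.


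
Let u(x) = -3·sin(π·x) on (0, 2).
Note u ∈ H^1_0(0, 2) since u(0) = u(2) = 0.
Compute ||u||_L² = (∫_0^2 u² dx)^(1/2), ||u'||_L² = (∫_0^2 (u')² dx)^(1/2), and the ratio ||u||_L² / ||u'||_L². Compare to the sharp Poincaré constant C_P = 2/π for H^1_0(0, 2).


||u||_L² / ||u'||_L² = 1/π < C_P = 2/π.

u(x) = -3·sin(π·x), so u'(x) = -3*π*cos(π*x).
Writing u(x) = A·sin(kπx/L) with A = -3 and k = 2, use ∫_0^L sin²(kπx/L) dx = L/2 and ∫_0^L cos²(kπx/L) dx = L/2.
u² = 9·sin²(π·x) and (u')² = 9*π^2·cos²(π·x), and each of sin², cos² integrates to L/2 = 1 over (0, 2).
∫_0^2 u² dx = 9, so ||u||_L² = 3.
∫_0^2 (u')² dx = 9*π^2, so ||u'||_L² = 3*π.
Ratio ||u||_L² / ||u'||_L² = 1/π.
Sharp Poincaré constant on H^1_0(0, 2) is C_P = L/π = 2/π, achieved by sin(π/2·x).
This is the k = 2 harmonic; the ratio L/(kπ) is strictly less than C_P = L/π, consistent with the sharp inequality ||u||_L² ≤ C_P ||u'||_L².


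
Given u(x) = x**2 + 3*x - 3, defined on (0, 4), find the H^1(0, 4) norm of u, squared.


||u||_{H^1}^2 = 11432/15

The H^1 norm (squared) on an interval (0, L) is
  ||u||_{H^1}^2 = ∫_0^L u(x)^2 dx + ∫_0^L u'(x)^2 dx.
Compute u'(x) = 2*x + 3.
Then u(x)^2 = x**4 + 6*x**3 + 3*x**2 - 18*x + 9 and u'(x)^2 = 4*x**2 + 12*x + 9.
Integrate each monomial from 0 to 4 using ∫_0^4 c·x^n dx = c·4^(n+1)/(n+1):
  ∫_0^4 u(x)^2 dx = ∫_0^4 (x^4 + 6*x^3 + 3*x^2 - 18*x + 9) dx. Term by term:
    ∫_0^4 x^4 dx = 1024/5;  ∫_0^4 6*x^3 dx = 384;  ∫_0^4 3*x^2 dx = 64;
    ∫_0^4 -18*x dx = -144;  ∫_0^4 9 dx = 36.
  Sum: 1024/5 + 384 + 64 − 144 + 36 = 2724/5.
  ∫_0^4 u'(x)^2 dx = ∫_0^4 (4*x^2 + 12*x + 9) dx. Term by term:
    ∫_0^4 4*x^2 dx = 256/3;  ∫_0^4 12*x dx = 96;  ∫_0^4 9 dx = 36.
  Sum: 256/3 + 96 + 36 = 652/3.
Adding: ||u||_{H^1}^2 = 2724/5 + 652/3 = 11432/15.


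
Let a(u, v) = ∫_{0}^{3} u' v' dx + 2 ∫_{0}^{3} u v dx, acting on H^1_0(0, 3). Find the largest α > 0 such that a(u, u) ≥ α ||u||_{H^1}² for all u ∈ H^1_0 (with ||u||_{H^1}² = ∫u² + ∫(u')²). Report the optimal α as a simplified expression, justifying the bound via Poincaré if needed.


α = 1

Coercivity of a(·,·) on H^1_0(0, 3) means a(u, u) ≥ α ||u||_{H^1}² for every u ∈ H^1_0.
The interval has length L = 3, and Poincaré/coercivity depend only on L. Here a(u, u) = ∫(u')² + (2)·∫u².
Here c = 2 ≥ 1, so a(u,u) = ∫(u')² + c∫u² ≥ ∫(u')² + ∫u² = ||u||_{H^1}², i.e. α = 1 works. No larger α is possible: a(u,u) ≥ α||u||_{H^1}² means (1−α)∫(u')² ≥ (α−c)∫u², and for the modes u_n = sin(nπ(x−x₀)/L) (x₀ the left endpoint) one has ∫u_n²/∫(u_n')² = (L/(nπ))² → 0, so a(u_n,u_n)/||u_n||_{H^1}² → 1. Hence the optimal constant is α = 1.
Therefore α = 1.


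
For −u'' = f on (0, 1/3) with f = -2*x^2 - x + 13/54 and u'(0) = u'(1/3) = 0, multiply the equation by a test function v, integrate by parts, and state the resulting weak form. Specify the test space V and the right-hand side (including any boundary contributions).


V = H^1(0, 1/3) (no boundary constraint on v; u is determined up to an additive constant); weak form: ∫_0^1/3 u'v' dx = ∫_0^1/3 (-2*x^2 - x + 13/54) v dx for all v ∈ V.

Multiply both sides by a test function v and integrate from 0 to 1/3:
  ∫_0^1/3 −u''(x) v(x) dx = ∫_0^1/3 f(x) v(x) dx.
Integrate the LHS by parts once:
  ∫_0^1/3 −u'' v dx = −[u'(x) v(x)]_0^1/3 + ∫_0^1/3 u'(x) v'(x) dx.
Thus ∫_0^1/3 u'(x) v'(x) dx = ∫_0^1/3 f(x) v(x) dx + [u'(x) v(x)]_0^1/3.
Choose V so that boundary terms are either known or forced to vanish.
u has homogeneous Neumann: u'(0) = u'(1/3) = 0. So [u' v]_0^1/3 = 0·v(1/3) − 0·v(0) = 0 for any v; take V = H^1(0, 1/3).
Weak formulation: find u (satisfying any essential BC) such that ∫_0^1/3 u'(x) v'(x) dx = ∫_0^1/3 f v dx for all v ∈ V (homogeneous Neumann, so boundary terms vanish).
Substituting f(x) = -2*x^2 - x + 13/54, the right-hand side is ∫_0^1/3 (-2*x^2 - x + 13/54) v dx.
Compatibility check (pure Neumann): taking v ≡ 1 ∈ V gives 0 = ∫_0^1/3 f dx + (0) − (0), i.e. ∫_0^1/3 f dx must equal u'(0) − u'(1/3) = 0. Indeed ∫_0^1/3 (-2*x^2 - x + 13/54) dx = 0, so the data are compatible. The solution is then unique only up to an additive constant (fix it e.g. by requiring ∫_0^1/3 u dx = 0).


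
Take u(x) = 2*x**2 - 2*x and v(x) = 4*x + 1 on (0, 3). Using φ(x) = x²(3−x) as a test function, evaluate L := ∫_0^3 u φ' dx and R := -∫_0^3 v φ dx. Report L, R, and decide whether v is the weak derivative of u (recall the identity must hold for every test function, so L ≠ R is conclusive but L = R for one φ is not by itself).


LHS = -351/10, RHS = -1107/20. No, v is not the weak derivative of u.

u(x) = 2*x**2 - 2*x, classical derivative u'(x) = 4*x - 2.
φ(x) = x²(3−x), so φ'(x) = 3*x*(2 - x).
Note φ(0) = φ(3) = 0, so the boundary term u·φ vanishes.
LHS = ∫_0^3 u(x) φ'(x) dx = ∫_0^3 (-6*x^4 + 18*x^3 - 12*x^2) dx. Term by term:
  ∫_0^3 -6*x^4 dx = -1458/5;  ∫_0^3 18*x^3 dx = 729/2;  ∫_0^3 -12*x^2 dx = -108.
Sum: -1458/5 + 729/2 − 108 = -351/10.
So LHS = -351/10.
∫_0^3 v(x) φ(x) dx = ∫_0^3 (-4*x^4 + 11*x^3 + 3*x^2) dx. Term by term:
  ∫_0^3 -4*x^4 dx = -972/5;  ∫_0^3 11*x^3 dx = 891/4;  ∫_0^3 3*x^2 dx = 27.
Sum: -972/5 + 891/4 + 27 = 1107/20.
So RHS = -∫_0^3 v(x) φ(x) dx = -1107/20.
LHS − RHS = 81/4 ≠ 0, so the identity fails.
(For a valid weak derivative the identity must hold for EVERY test function, in particular this one. The failure shows v is NOT the weak derivative of u.)
Correct weak derivative would be u'(x) = 4*x - 2.


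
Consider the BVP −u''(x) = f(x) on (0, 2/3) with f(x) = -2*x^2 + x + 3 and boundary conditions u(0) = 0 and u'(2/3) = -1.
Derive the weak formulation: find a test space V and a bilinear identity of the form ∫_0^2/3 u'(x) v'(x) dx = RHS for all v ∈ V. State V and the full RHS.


V = {v ∈ H^1(0, 2/3) : v(0) = 0} (test functions vanish at x = 0 where u is specified); weak form: ∫_0^2/3 u'v' dx = ∫_0^2/3 (-2*x^2 + x + 3) v dx − v(2/3) for all v ∈ V.

Multiply both sides by a test function v and integrate from 0 to 2/3:
  ∫_0^2/3 −u''(x) v(x) dx = ∫_0^2/3 f(x) v(x) dx.
Integrate the LHS by parts once:
  ∫_0^2/3 −u'' v dx = −[u'(x) v(x)]_0^2/3 + ∫_0^2/3 u'(x) v'(x) dx.
Thus ∫_0^2/3 u'(x) v'(x) dx = ∫_0^2/3 f(x) v(x) dx + [u'(x) v(x)]_0^2/3.
Choose V so that boundary terms are either known or forced to vanish.
Mixed BC: u(0) = 0 (Dirichlet) and u'(2/3) = -1 (Neumann). Define V = {v ∈ H^1(0, 2/3) : v(0) = 0}. Then [u' v]_0^2/3 = u'(2/3)·v(2/3) − u'(0)·0 = − v(2/3).
Weak formulation: find u (satisfying any essential BC) such that ∫_0^2/3 u'(x) v'(x) dx = ∫_0^2/3 f v dx − v(2/3) for all v ∈ V (Dirichlet at 0 absorbed into V; Neumann datum at x = 2/3 contributes the boundary term).
Substituting f(x) = -2*x^2 + x + 3, the right-hand side is ∫_0^2/3 (-2*x^2 + x + 3) v dx − v(2/3).


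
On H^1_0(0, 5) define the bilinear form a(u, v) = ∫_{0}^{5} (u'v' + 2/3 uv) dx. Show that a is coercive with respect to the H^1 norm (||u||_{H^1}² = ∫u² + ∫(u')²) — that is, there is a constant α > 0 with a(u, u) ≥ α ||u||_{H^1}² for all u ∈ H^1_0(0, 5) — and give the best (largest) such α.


α = (π^2 + 50/3)/(π^2 + 25)

Coercivity of a(·,·) on H^1_0(0, 5) means a(u, u) ≥ α ||u||_{H^1}² for every u ∈ H^1_0.
The interval has length L = 5, and Poincaré/coercivity depend only on L. Here a(u, u) = ∫(u')² + (2/3)·∫u².
Here 0 < c = 2/3 < 1. The condition a(u,u) ≥ α||u||_{H^1}² reads (1−α)∫(u')² ≥ (α−c)∫u². Any admissible α is ≤ 1 (rapidly oscillating u have ∫u²/∫(u')² → 0), and α = 1 would force 0 ≥ (1−c)∫u², impossible since c < 1; so 1−α > 0. By the sharp Poincaré inequality on H^1_0 of an interval of length L, ∫(u')² ≥ (π/L)²∫u² with equality for the first sine mode sin(π(x−x₀)/L) (x₀ the left endpoint), so the inequality holds for all u iff (1−α)(π/L)² ≥ α − c, i.e. α ≤ ((π/L)² + c)/((π/L)² + 1) = (1 + c(L/π)²)/(1 + (L/π)²). With (π/L)² = π^2/25 and c = 2/3, the largest admissible constant is α = ((π/L)² + c)/((π/L)² + 1).
Simplifying, α = (π^2 + 50/3)/(π^2 + 25).


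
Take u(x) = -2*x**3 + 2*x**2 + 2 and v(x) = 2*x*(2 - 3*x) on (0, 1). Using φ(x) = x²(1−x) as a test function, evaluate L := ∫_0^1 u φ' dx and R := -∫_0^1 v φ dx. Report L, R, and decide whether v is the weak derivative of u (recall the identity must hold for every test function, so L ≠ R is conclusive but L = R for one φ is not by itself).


LHS = 0, RHS = 0. Yes, v = u' weakly.

u(x) = -2*x**3 + 2*x**2 + 2, classical derivative u'(x) = -6*x**2 + 4*x.
φ(x) = x²(1−x), so φ'(x) = x*(2 - 3*x).
Note φ(0) = φ(1) = 0, so the boundary term u·φ vanishes.
LHS = ∫_0^1 u(x) φ'(x) dx = ∫_0^1 (6*x^5 - 10*x^4 + 4*x^3 - 6*x^2 + 4*x) dx. Term by term:
  ∫_0^1 6*x^5 dx = 1;  ∫_0^1 -10*x^4 dx = -2;  ∫_0^1 4*x^3 dx = 1;
  ∫_0^1 -6*x^2 dx = -2;  ∫_0^1 4*x dx = 2.
Sum: 1 − 2 + 1 − 2 + 2 = 0.
So LHS = 0.
∫_0^1 v(x) φ(x) dx = ∫_0^1 (6*x^5 - 10*x^4 + 4*x^3) dx. Term by term:
  ∫_0^1 6*x^5 dx = 1;  ∫_0^1 -10*x^4 dx = -2;  ∫_0^1 4*x^3 dx = 1.
Sum: 1 − 2 + 1 = 0.
So RHS = -∫_0^1 v(x) φ(x) dx = 0.
LHS = RHS, so the identity holds for this test φ.
Moreover u is smooth here and v(x) = u'(x) = -6*x**2 + 4*x pointwise, so the identity holds for every test function. Hence v is the weak derivative of u.


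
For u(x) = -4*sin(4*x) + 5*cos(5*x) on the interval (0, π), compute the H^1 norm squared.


||u||_{H^1(0,π)}^2 = 8320/9 + 461*π

u'(x) = -25*sin(5*x) - 16*cos(4*x).
Expand u² and (u')² and integrate term by term on (0, π), using: for integers n ≥ 1, ∫_0^π sin²(nx) dx = ∫_0^π cos²(nx) dx = π/2; for n ≠ n', ∫_0^π sin(nx)sin(n'x) dx = ∫_0^π cos(nx)cos(n'x) dx = 0; and by product-to-sum, ∫_0^π sin(nx)cos(n'x) dx = ½∫_0^π [sin((n+n')x) + sin((n−n')x)] dx, which is 0 when n+n' is even and 2n/(n²−n'²) when n+n' is odd (it need not vanish on (0, π)).
  u² squared terms: (-4)²·∫sin(4x)² dx = 16·π/2 = 8*π;  (5)²·∫cos(5x)² dx = 25·π/2 = 25*π/2.
  u² cross terms: 2·(-4)·(5)·∫sin(4x)·cos(5x) dx = -40·(-8/9) = 320/9.
  So ∫_0^π u² dx = 8*π + 25*π/2 + 320/9 = 320/9 + 41*π/2.
  (u')² squared terms: (-25)²·∫sin(5x)² dx = 625·π/2 = 625*π/2;  (-16)²·∫cos(4x)² dx = 256·π/2 = 128*π.
  (u')² cross terms: 2·(-25)·(-16)·∫sin(5x)·cos(4x) dx = 800·(10/9) = 8000/9.
  So ∫_0^π (u')² dx = 625*π/2 + 128*π + 8000/9 = 8000/9 + 881*π/2.
||u||_{H^1}^2 = (320/9 + 41*π/2) + (8000/9 + 881*π/2) = 8320/9 + 461*π.


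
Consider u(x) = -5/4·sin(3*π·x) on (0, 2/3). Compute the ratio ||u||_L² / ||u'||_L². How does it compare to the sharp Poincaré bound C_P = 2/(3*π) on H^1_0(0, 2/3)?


||u||_L² / ||u'||_L² = 1/(3*π) < C_P = 2/(3*π).

u(x) = -5/4·sin(3*π·x), so u'(x) = -15*π*cos(3*π*x)/4.
Writing u(x) = A·sin(kπx/L) with A = -5/4 and k = 2, use ∫_0^L sin²(kπx/L) dx = L/2 and ∫_0^L cos²(kπx/L) dx = L/2.
u² = 25/16·sin²(3*π·x) and (u')² = 225*π^2/16·cos²(3*π·x), and each of sin², cos² integrates to L/2 = 1/3 over (0, 2/3).
∫_0^2/3 u² dx = 25/48, so ||u||_L² = 5*sqrt(3)/12.
∫_0^2/3 (u')² dx = 75*π^2/16, so ||u'||_L² = 5*sqrt(3)*π/4.
Ratio ||u||_L² / ||u'||_L² = 1/(3*π).
Sharp Poincaré constant on H^1_0(0, 2/3) is C_P = L/π = 2/(3*π), achieved by sin(3*π/2·x).
This is the k = 2 harmonic; the ratio L/(kπ) is strictly less than C_P = L/π, consistent with the sharp inequality ||u||_L² ≤ C_P ||u'||_L².


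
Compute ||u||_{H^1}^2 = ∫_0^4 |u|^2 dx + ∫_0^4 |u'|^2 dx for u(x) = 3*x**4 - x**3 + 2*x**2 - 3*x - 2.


||u||_{H^1}^2 = 18600124/35

The H^1 norm (squared) on an interval (0, L) is
  ||u||_{H^1}^2 = ∫_0^L u(x)^2 dx + ∫_0^L u'(x)^2 dx.
Compute u'(x) = 12*x**3 - 3*x**2 + 4*x - 3.
Then u(x)^2 = 9*x**8 - 6*x**7 + 13*x**6 - 22*x**5 - 2*x**4 - 8*x**3 + x**2 + 12*x + 4 and u'(x)^2 = 144*x**6 - 72*x**5 + 105*x**4 - 96*x**3 + 34*x**2 - 24*x + 9.
Integrate each monomial from 0 to 4 using ∫_0^4 c·x^n dx = c·4^(n+1)/(n+1):
  ∫_0^4 u(x)^2 dx = ∫_0^4 (9*x^8 - 6*x^7 + 13*x^6 - 22*x^5 - 2*x^4 - 8*x^3 + x^2 + 12*x + 4) dx. Term by term:
    ∫_0^4 9*x^8 dx = 262144;  ∫_0^4 -6*x^7 dx = -49152;  ∫_0^4 13*x^6 dx = 212992/7;
    ∫_0^4 -22*x^5 dx = -45056/3;  ∫_0^4 -2*x^4 dx = -2048/5;  ∫_0^4 -8*x^3 dx = -512;
    ∫_0^4 x^2 dx = 64/3;  ∫_0^4 12*x dx = 96;  ∫_0^4 4 dx = 16.
  Sum: 262144 − 49152 + 212992/7 − 45056/3 − 2048/5 − 512 + 64/3 + 96 + 16 = 23899312/105.
  ∫_0^4 u'(x)^2 dx = ∫_0^4 (144*x^6 - 72*x^5 + 105*x^4 - 96*x^3 + 34*x^2 - 24*x + 9) dx. Term by term:
    ∫_0^4 144*x^6 dx = 2359296/7;  ∫_0^4 -72*x^5 dx = -49152;  ∫_0^4 105*x^4 dx = 21504;
    ∫_0^4 -96*x^3 dx = -6144;  ∫_0^4 34*x^2 dx = 2176/3;  ∫_0^4 -24*x dx = -192;
    ∫_0^4 9 dx = 36.
  Sum: 2359296/7 − 49152 + 21504 − 6144 + 2176/3 − 192 + 36 = 6380212/21.
Adding: ||u||_{H^1}^2 = 23899312/105 + 6380212/21 = 18600124/35.


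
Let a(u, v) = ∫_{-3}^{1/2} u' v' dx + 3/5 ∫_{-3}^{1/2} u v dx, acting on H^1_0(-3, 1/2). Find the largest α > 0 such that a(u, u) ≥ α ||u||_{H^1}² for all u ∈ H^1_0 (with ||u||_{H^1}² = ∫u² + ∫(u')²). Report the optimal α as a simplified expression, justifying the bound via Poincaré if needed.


α = (147 + 20*π^2)/(5*(4*π^2 + 49))

Coercivity of a(·,·) on H^1_0(-3, 1/2) means a(u, u) ≥ α ||u||_{H^1}² for every u ∈ H^1_0.
The interval has length L = 7/2, and Poincaré/coercivity depend only on L. Here a(u, u) = ∫(u')² + (3/5)·∫u².
Here 0 < c = 3/5 < 1. The condition a(u,u) ≥ α||u||_{H^1}² reads (1−α)∫(u')² ≥ (α−c)∫u². Any admissible α is ≤ 1 (rapidly oscillating u have ∫u²/∫(u')² → 0), and α = 1 would force 0 ≥ (1−c)∫u², impossible since c < 1; so 1−α > 0. By the sharp Poincaré inequality on H^1_0 of an interval of length L, ∫(u')² ≥ (π/L)²∫u² with equality for the first sine mode sin(π(x−x₀)/L) (x₀ the left endpoint), so the inequality holds for all u iff (1−α)(π/L)² ≥ α − c, i.e. α ≤ ((π/L)² + c)/((π/L)² + 1) = (1 + c(L/π)²)/(1 + (L/π)²). With (π/L)² = 4*π^2/49 and c = 3/5, the largest admissible constant is α = ((π/L)² + c)/((π/L)² + 1).
Simplifying, α = (147 + 20*π^2)/(5*(4*π^2 + 49)).


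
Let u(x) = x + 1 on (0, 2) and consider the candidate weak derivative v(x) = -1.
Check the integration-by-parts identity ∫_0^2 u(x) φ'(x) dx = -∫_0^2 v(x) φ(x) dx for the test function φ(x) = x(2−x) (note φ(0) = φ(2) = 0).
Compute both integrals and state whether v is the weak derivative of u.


LHS = -4/3, RHS = 4/3. No, v is not the weak derivative of u.

u(x) = x + 1, classical derivative u'(x) = 1.
φ(x) = x(2−x), so φ'(x) = 2 - 2*x.
Note φ(0) = φ(2) = 0, so the boundary term u·φ vanishes.
LHS = ∫_0^2 u(x) φ'(x) dx = ∫_0^2 (2 - 2*x^2) dx. Term by term:
  ∫_0^2 -2*x^2 dx = -16/3;  ∫_0^2 2 dx = 4.
Sum: -16/3 + 4 = -4/3.
So LHS = -4/3.
∫_0^2 v(x) φ(x) dx = ∫_0^2 (x^2 - 2*x) dx. Term by term:
  ∫_0^2 x^2 dx = 8/3;  ∫_0^2 -2*x dx = -4.
Sum: 8/3 − 4 = -4/3.
So RHS = -∫_0^2 v(x) φ(x) dx = 4/3.
LHS − RHS = -8/3 ≠ 0, so the identity fails.
(For a valid weak derivative the identity must hold for EVERY test function, in particular this one. The failure shows v is NOT the weak derivative of u.)
Correct weak derivative would be u'(x) = 1.


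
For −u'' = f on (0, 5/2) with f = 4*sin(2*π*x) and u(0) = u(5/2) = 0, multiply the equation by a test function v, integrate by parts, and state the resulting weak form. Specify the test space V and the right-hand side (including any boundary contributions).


V = H^1_0(0, 5/2) (so v(0) = v(5/2) = 0); weak form: ∫_0^5/2 u'v' dx = ∫_0^5/2 (4*sin(2*π*x)) v dx for all v ∈ V.

Multiply both sides by a test function v and integrate from 0 to 5/2:
  ∫_0^5/2 −u''(x) v(x) dx = ∫_0^5/2 f(x) v(x) dx.
Integrate the LHS by parts once:
  ∫_0^5/2 −u'' v dx = −[u'(x) v(x)]_0^5/2 + ∫_0^5/2 u'(x) v'(x) dx.
Thus ∫_0^5/2 u'(x) v'(x) dx = ∫_0^5/2 f(x) v(x) dx + [u'(x) v(x)]_0^5/2.
Choose V so that boundary terms are either known or forced to vanish.
u is Dirichlet: u(0) = u(5/2) = 0. Let V = H^1_0(0, 5/2); then v(0) = v(5/2) = 0, and [u' v]_0^5/2 = 0.
Weak formulation: find u (satisfying any essential BC) such that ∫_0^5/2 u'(x) v'(x) dx = ∫_0^5/2 f v dx for all v ∈ V.
Substituting f(x) = 4*sin(2*π*x), the right-hand side is ∫_0^5/2 (4*sin(2*π*x)) v dx.


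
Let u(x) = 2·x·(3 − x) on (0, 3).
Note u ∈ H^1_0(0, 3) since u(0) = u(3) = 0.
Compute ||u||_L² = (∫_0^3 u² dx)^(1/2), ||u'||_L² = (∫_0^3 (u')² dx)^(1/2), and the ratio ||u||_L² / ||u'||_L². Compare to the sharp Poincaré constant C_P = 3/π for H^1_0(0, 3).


||u||_L² / ||u'||_L² = 3*sqrt(10)/10 < C_P = 3/π.

u(x) = 2·x·(3 − x), so u'(x) = 6 - 4*x.
u(x) = 2·x·(3 − x) vanishes at x = 0 and x = 3, so u ∈ H^1_0(0, 3). Differentiate via the product rule and integrate the resulting polynomials term by term.
  ∫_0^3 u² dx = ∫_0^3 (4*x^4 - 24*x^3 + 36*x^2) dx. Term by term:
    ∫_0^3 4*x^4 dx = 972/5;  ∫_0^3 -24*x^3 dx = -486;  ∫_0^3 36*x^2 dx = 324.
  Sum: 972/5 − 486 + 324 = 162/5.
  ∫_0^3 (u')² dx = ∫_0^3 (16*x^2 - 48*x + 36) dx. Term by term:
    ∫_0^3 16*x^2 dx = 144;  ∫_0^3 -48*x dx = -216;  ∫_0^3 36 dx = 108.
  Sum: 144 − 216 + 108 = 36.
∫_0^3 u² dx = 162/5, so ||u||_L² = 9*sqrt(10)/5.
∫_0^3 (u')² dx = 36, so ||u'||_L² = 6.
Ratio ||u||_L² / ||u'||_L² = 3*sqrt(10)/10.
Sharp Poincaré constant on H^1_0(0, 3) is C_P = L/π = 3/π, achieved by sin(π/3·x).
A polynomial bump cannot attain the sharp Poincaré constant (only the first sine eigenfunction does), so the ratio is strictly less than C_P, consistent with ||u||_L² ≤ C_P ||u'||_L².


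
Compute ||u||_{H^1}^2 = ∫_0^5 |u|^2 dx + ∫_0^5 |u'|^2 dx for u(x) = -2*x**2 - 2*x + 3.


||u||_{H^1}^2 = 12595/3

The H^1 norm (squared) on an interval (0, L) is
  ||u||_{H^1}^2 = ∫_0^L u(x)^2 dx + ∫_0^L u'(x)^2 dx.
Compute u'(x) = -4*x - 2.
Then u(x)^2 = 4*x**4 + 8*x**3 - 8*x**2 - 12*x + 9 and u'(x)^2 = 16*x**2 + 16*x + 4.
Integrate each monomial from 0 to 5 using ∫_0^5 c·x^n dx = c·5^(n+1)/(n+1):
  ∫_0^5 u(x)^2 dx = ∫_0^5 (4*x^4 + 8*x^3 - 8*x^2 - 12*x + 9) dx. Term by term:
    ∫_0^5 4*x^4 dx = 2500;  ∫_0^5 8*x^3 dx = 1250;  ∫_0^5 -8*x^2 dx = -1000/3;
    ∫_0^5 -12*x dx = -150;  ∫_0^5 9 dx = 45.
  Sum: 2500 + 1250 − 1000/3 − 150 + 45 = 9935/3.
  ∫_0^5 u'(x)^2 dx = ∫_0^5 (16*x^2 + 16*x + 4) dx. Term by term:
    ∫_0^5 16*x^2 dx = 2000/3;  ∫_0^5 16*x dx = 200;  ∫_0^5 4 dx = 20.
  Sum: 2000/3 + 200 + 20 = 2660/3.
Adding: ||u||_{H^1}^2 = 9935/3 + 2660/3 = 12595/3.


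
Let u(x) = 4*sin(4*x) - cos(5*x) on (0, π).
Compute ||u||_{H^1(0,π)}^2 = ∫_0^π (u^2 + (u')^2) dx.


||u||_{H^1(0,π)}^2 = 1664/9 + 149*π

u'(x) = 5*sin(5*x) + 16*cos(4*x).
Expand u² and (u')² and integrate term by term on (0, π), using: for integers n ≥ 1, ∫_0^π sin²(nx) dx = ∫_0^π cos²(nx) dx = π/2; for n ≠ n', ∫_0^π sin(nx)sin(n'x) dx = ∫_0^π cos(nx)cos(n'x) dx = 0; and by product-to-sum, ∫_0^π sin(nx)cos(n'x) dx = ½∫_0^π [sin((n+n')x) + sin((n−n')x)] dx, which is 0 when n+n' is even and 2n/(n²−n'²) when n+n' is odd (it need not vanish on (0, π)).
  u² squared terms: (-1)²·∫cos(5x)² dx = 1·π/2 = π/2;  (4)²·∫sin(4x)² dx = 16·π/2 = 8*π.
  u² cross terms: 2·(-1)·(4)·∫cos(5x)·sin(4x) dx = -8·(-8/9) = 64/9.
  So ∫_0^π u² dx = π/2 + 8*π + 64/9 = 64/9 + 17*π/2.
  (u')² squared terms: (5)²·∫sin(5x)² dx = 25·π/2 = 25*π/2;  (16)²·∫cos(4x)² dx = 256·π/2 = 128*π.
  (u')² cross terms: 2·(5)·(16)·∫sin(5x)·cos(4x) dx = 160·(10/9) = 1600/9.
  So ∫_0^π (u')² dx = 25*π/2 + 128*π + 1600/9 = 1600/9 + 281*π/2.
||u||_{H^1}^2 = (64/9 + 17*π/2) + (1600/9 + 281*π/2) = 1664/9 + 149*π.


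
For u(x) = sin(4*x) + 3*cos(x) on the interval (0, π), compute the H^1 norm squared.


||u||_{H^1(0,π)}^2 = 32/5 + 35*π/2

u'(x) = -3*sin(x) + 4*cos(4*x).
Expand u² and (u')² and integrate term by term on (0, π), using: for integers n ≥ 1, ∫_0^π sin²(nx) dx = ∫_0^π cos²(nx) dx = π/2; for n ≠ n', ∫_0^π sin(nx)sin(n'x) dx = ∫_0^π cos(nx)cos(n'x) dx = 0; and by product-to-sum, ∫_0^π sin(nx)cos(n'x) dx = ½∫_0^π [sin((n+n')x) + sin((n−n')x)] dx, which is 0 when n+n' is even and 2n/(n²−n'²) when n+n' is odd (it need not vanish on (0, π)).
  u² squared terms: (3)²·∫cos(x)² dx = 9·π/2 = 9*π/2;  (1)²·∫sin(4x)² dx = 1·π/2 = π/2.
  u² cross terms: 2·(3)·(1)·∫cos(x)·sin(4x) dx = 6·(8/15) = 16/5.
  So ∫_0^π u² dx = 9*π/2 + π/2 + 16/5 = 16/5 + 5*π.
  (u')² squared terms: (-3)²·∫sin(x)² dx = 9·π/2 = 9*π/2;  (4)²·∫cos(4x)² dx = 16·π/2 = 8*π.
  (u')² cross terms: 2·(-3)·(4)·∫sin(x)·cos(4x) dx = -24·(-2/15) = 16/5.
  So ∫_0^π (u')² dx = 9*π/2 + 8*π + 16/5 = 16/5 + 25*π/2.
||u||_{H^1}^2 = (16/5 + 5*π) + (16/5 + 25*π/2) = 32/5 + 35*π/2.


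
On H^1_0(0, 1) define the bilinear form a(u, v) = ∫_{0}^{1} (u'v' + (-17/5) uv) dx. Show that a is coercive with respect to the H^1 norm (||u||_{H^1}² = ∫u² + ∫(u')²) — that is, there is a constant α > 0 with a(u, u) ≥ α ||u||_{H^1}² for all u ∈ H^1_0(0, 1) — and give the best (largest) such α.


α = (-17/5 + π^2)/(1 + π^2)

Coercivity of a(·,·) on H^1_0(0, 1) means a(u, u) ≥ α ||u||_{H^1}² for every u ∈ H^1_0.
The interval has length L = 1, and Poincaré/coercivity depend only on L. Here a(u, u) = ∫(u')² + (-17/5)·∫u².
Here c = -17/5 < 0 with |c| < (π/L)² = π^2, so coercivity still holds. The condition a(u,u) ≥ α||u||_{H^1}² reads (1−α)∫(u')² ≥ (α−c)∫u². Any admissible α is ≤ 1 (rapidly oscillating u have ∫u²/∫(u')² → 0), and α = 1 would force 0 ≥ (1−c)∫u², impossible since c < 1; so 1−α > 0. By the sharp Poincaré inequality on H^1_0 of an interval of length L, ∫(u')² ≥ (π/L)²∫u² with equality for the first sine mode sin(π(x−x₀)/L) (x₀ the left endpoint), so the inequality holds for all u iff (1−α)(π/L)² ≥ α − c, i.e. α ≤ ((π/L)² + c)/((π/L)² + 1) = (1 + c(L/π)²)/(1 + (L/π)²). (Direct route, valid since c ≤ 0: Poincaré gives c∫u² ≥ c(L/π)²∫(u')², so a(u,u) ≥ (1 + c(L/π)²)∫(u')², while ||u||_{H^1}² ≤ (1 + (L/π)²)∫(u')²; dividing yields the same α.) With (π/L)² = π^2 and c = -17/5, the largest admissible constant is α = ((π/L)² + c)/((π/L)² + 1).
Simplifying, α = (-17/5 + π^2)/(1 + π^2).


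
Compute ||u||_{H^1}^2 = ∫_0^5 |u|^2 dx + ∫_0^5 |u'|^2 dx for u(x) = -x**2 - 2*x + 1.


||u||_{H^1}^2 = 1575

The H^1 norm (squared) on an interval (0, L) is
  ||u||_{H^1}^2 = ∫_0^L u(x)^2 dx + ∫_0^L u'(x)^2 dx.
Compute u'(x) = -2*x - 2.
Then u(x)^2 = x**4 + 4*x**3 + 2*x**2 - 4*x + 1 and u'(x)^2 = 4*x**2 + 8*x + 4.
Integrate each monomial from 0 to 5 using ∫_0^5 c·x^n dx = c·5^(n+1)/(n+1):
  ∫_0^5 u(x)^2 dx = ∫_0^5 (x^4 + 4*x^3 + 2*x^2 - 4*x + 1) dx. Term by term:
    ∫_0^5 x^4 dx = 625;  ∫_0^5 4*x^3 dx = 625;  ∫_0^5 2*x^2 dx = 250/3;
    ∫_0^5 -4*x dx = -50;  ∫_0^5 1 dx = 5.
  Sum: 625 + 625 + 250/3 − 50 + 5 = 3865/3.
  ∫_0^5 u'(x)^2 dx = ∫_0^5 (4*x^2 + 8*x + 4) dx. Term by term:
    ∫_0^5 4*x^2 dx = 500/3;  ∫_0^5 8*x dx = 100;  ∫_0^5 4 dx = 20.
  Sum: 500/3 + 100 + 20 = 860/3.
Adding: ||u||_{H^1}^2 = 3865/3 + 860/3 = 1575.


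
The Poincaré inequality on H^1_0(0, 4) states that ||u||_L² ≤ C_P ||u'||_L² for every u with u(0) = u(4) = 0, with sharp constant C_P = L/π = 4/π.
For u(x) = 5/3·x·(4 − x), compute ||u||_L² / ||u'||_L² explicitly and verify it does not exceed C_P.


||u||_L² / ||u'||_L² = 2*sqrt(10)/5 < C_P = 4/π.

u(x) = 5/3·x·(4 − x), so u'(x) = 20/3 - 10*x/3.
u(x) = 5/3·x·(4 − x) vanishes at x = 0 and x = 4, so u ∈ H^1_0(0, 4). Differentiate via the product rule and integrate the resulting polynomials term by term.
  ∫_0^4 u² dx = ∫_0^4 (25*x^4/9 - 200*x^3/9 + 400*x^2/9) dx. Term by term:
    ∫_0^4 25*x^4/9 dx = 5120/9;  ∫_0^4 -200*x^3/9 dx = -12800/9;  ∫_0^4 400*x^2/9 dx = 25600/27.
  Sum: 5120/9 − 12800/9 + 25600/27 = 2560/27.
  ∫_0^4 (u')² dx = ∫_0^4 (100*x^2/9 - 400*x/9 + 400/9) dx. Term by term:
    ∫_0^4 100*x^2/9 dx = 6400/27;  ∫_0^4 -400*x/9 dx = -3200/9;  ∫_0^4 400/9 dx = 1600/9.
  Sum: 6400/27 − 3200/9 + 1600/9 = 1600/27.
∫_0^4 u² dx = 2560/27, so ||u||_L² = 16*sqrt(30)/9.
∫_0^4 (u')² dx = 1600/27, so ||u'||_L² = 40*sqrt(3)/9.
Ratio ||u||_L² / ||u'||_L² = 2*sqrt(10)/5.
Sharp Poincaré constant on H^1_0(0, 4) is C_P = L/π = 4/π, achieved by sin(π/4·x).
A polynomial bump cannot attain the sharp Poincaré constant (only the first sine eigenfunction does), so the ratio is strictly less than C_P, consistent with ||u||_L² ≤ C_P ||u'||_L².


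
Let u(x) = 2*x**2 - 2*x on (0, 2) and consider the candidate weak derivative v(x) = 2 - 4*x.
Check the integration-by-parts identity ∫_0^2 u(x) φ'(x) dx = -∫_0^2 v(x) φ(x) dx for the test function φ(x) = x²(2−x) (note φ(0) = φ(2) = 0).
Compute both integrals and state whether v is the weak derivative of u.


LHS = -56/15, RHS = 56/15. No, v is not the weak derivative of u.

u(x) = 2*x**2 - 2*x, classical derivative u'(x) = 4*x - 2.
φ(x) = x²(2−x), so φ'(x) = x*(4 - 3*x).
Note φ(0) = φ(2) = 0, so the boundary term u·φ vanishes.
LHS = ∫_0^2 u(x) φ'(x) dx = ∫_0^2 (-6*x^4 + 14*x^3 - 8*x^2) dx. Term by term:
  ∫_0^2 -6*x^4 dx = -192/5;  ∫_0^2 14*x^3 dx = 56;  ∫_0^2 -8*x^2 dx = -64/3.
Sum: -192/5 + 56 − 64/3 = -56/15.
So LHS = -56/15.
∫_0^2 v(x) φ(x) dx = ∫_0^2 (4*x^4 - 10*x^3 + 4*x^2) dx. Term by term:
  ∫_0^2 4*x^4 dx = 128/5;  ∫_0^2 -10*x^3 dx = -40;  ∫_0^2 4*x^2 dx = 32/3.
Sum: 128/5 − 40 + 32/3 = -56/15.
So RHS = -∫_0^2 v(x) φ(x) dx = 56/15.
LHS − RHS = -112/15 ≠ 0, so the identity fails.
(For a valid weak derivative the identity must hold for EVERY test function, in particular this one. The failure shows v is NOT the weak derivative of u.)
Correct weak derivative would be u'(x) = 4*x - 2.


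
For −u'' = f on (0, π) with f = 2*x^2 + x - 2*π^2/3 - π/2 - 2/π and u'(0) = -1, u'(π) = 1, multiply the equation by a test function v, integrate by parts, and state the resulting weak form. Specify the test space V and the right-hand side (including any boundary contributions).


V = H^1(0, π) (v unrestricted at boundary; u is determined up to an additive constant); weak form: ∫_0^π u'v' dx = ∫_0^π (2*x^2 + x - 2*π^2/3 - π/2 - 2/π) v dx + v(π) + v(0) for all v ∈ V.

Multiply both sides by a test function v and integrate from 0 to π:
  ∫_0^π −u''(x) v(x) dx = ∫_0^π f(x) v(x) dx.
Integrate the LHS by parts once:
  ∫_0^π −u'' v dx = −[u'(x) v(x)]_0^π + ∫_0^π u'(x) v'(x) dx.
Thus ∫_0^π u'(x) v'(x) dx = ∫_0^π f(x) v(x) dx + [u'(x) v(x)]_0^π.
Choose V so that boundary terms are either known or forced to vanish.
u has inhomogeneous Neumann u'(0) = -1, u'(π) = 1. [u' v]_0^π = (1)·v(π) − (-1)·v(0) = v(π) + v(0). Take V = H^1(0, π); boundary term becomes part of RHS.
Weak formulation: find u (satisfying any essential BC) such that ∫_0^π u'(x) v'(x) dx = ∫_0^π f v dx + v(π) + v(0) for all v ∈ V (Neumann data are natural BCs: they enter the RHS as boundary terms).
Substituting f(x) = 2*x^2 + x - 2*π^2/3 - π/2 - 2/π, the right-hand side is ∫_0^π (2*x^2 + x - 2*π^2/3 - π/2 - 2/π) v dx + v(π) + v(0).
Compatibility check (pure Neumann): taking v ≡ 1 ∈ V gives 0 = ∫_0^π f dx + (1) − (-1), i.e. ∫_0^π f dx must equal u'(0) − u'(π) = -2. Indeed ∫_0^π (2*x^2 + x - 2*π^2/3 - π/2 - 2/π) dx = -2, so the data are compatible. The solution is then unique only up to an additive constant (fix it e.g. by requiring ∫_0^π u dx = 0).


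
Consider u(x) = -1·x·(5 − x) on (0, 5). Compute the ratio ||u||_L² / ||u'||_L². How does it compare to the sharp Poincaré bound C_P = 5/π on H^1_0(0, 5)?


||u||_L² / ||u'||_L² = sqrt(10)/2 < C_P = 5/π.

u(x) = -1·x·(5 − x), so u'(x) = 2*x - 5.
u(x) = -1·x·(5 − x) vanishes at x = 0 and x = 5, so u ∈ H^1_0(0, 5). Differentiate via the product rule and integrate the resulting polynomials term by term.
  ∫_0^5 u² dx = ∫_0^5 (x^4 - 10*x^3 + 25*x^2) dx. Term by term:
    ∫_0^5 x^4 dx = 625;  ∫_0^5 -10*x^3 dx = -3125/2;  ∫_0^5 25*x^2 dx = 3125/3.
  Sum: 625 − 3125/2 + 3125/3 = 625/6.
  ∫_0^5 (u')² dx = ∫_0^5 (4*x^2 - 20*x + 25) dx. Term by term:
    ∫_0^5 4*x^2 dx = 500/3;  ∫_0^5 -20*x dx = -250;  ∫_0^5 25 dx = 125.
  Sum: 500/3 − 250 + 125 = 125/3.
∫_0^5 u² dx = 625/6, so ||u||_L² = 25*sqrt(6)/6.
∫_0^5 (u')² dx = 125/3, so ||u'||_L² = 5*sqrt(15)/3.
Ratio ||u||_L² / ||u'||_L² = sqrt(10)/2.
Sharp Poincaré constant on H^1_0(0, 5) is C_P = L/π = 5/π, achieved by sin(π/5·x).
A polynomial bump cannot attain the sharp Poincaré constant (only the first sine eigenfunction does), so the ratio is strictly less than C_P, consistent with ||u||_L² ≤ C_P ||u'||_L².


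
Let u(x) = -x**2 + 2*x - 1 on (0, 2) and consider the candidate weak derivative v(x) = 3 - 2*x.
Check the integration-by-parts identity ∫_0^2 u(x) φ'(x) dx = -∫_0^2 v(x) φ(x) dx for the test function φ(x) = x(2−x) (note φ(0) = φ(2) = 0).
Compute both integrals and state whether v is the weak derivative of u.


LHS = 0, RHS = -4/3. No, v is not the weak derivative of u.

u(x) = -x**2 + 2*x - 1, classical derivative u'(x) = 2 - 2*x.
φ(x) = x(2−x), so φ'(x) = 2 - 2*x.
Note φ(0) = φ(2) = 0, so the boundary term u·φ vanishes.
LHS = ∫_0^2 u(x) φ'(x) dx = ∫_0^2 (2*x^3 - 6*x^2 + 6*x - 2) dx. Term by term:
  ∫_0^2 2*x^3 dx = 8;  ∫_0^2 -6*x^2 dx = -16;  ∫_0^2 6*x dx = 12;
  ∫_0^2 -2 dx = -4.
Sum: 8 − 16 + 12 − 4 = 0.
So LHS = 0.
∫_0^2 v(x) φ(x) dx = ∫_0^2 (2*x^3 - 7*x^2 + 6*x) dx. Term by term:
  ∫_0^2 2*x^3 dx = 8;  ∫_0^2 -7*x^2 dx = -56/3;  ∫_0^2 6*x dx = 12.
Sum: 8 − 56/3 + 12 = 4/3.
So RHS = -∫_0^2 v(x) φ(x) dx = -4/3.
LHS − RHS = 4/3 ≠ 0, so the identity fails.
(For a valid weak derivative the identity must hold for EVERY test function, in particular this one. The failure shows v is NOT the weak derivative of u.)
Correct weak derivative would be u'(x) = 2 - 2*x.
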